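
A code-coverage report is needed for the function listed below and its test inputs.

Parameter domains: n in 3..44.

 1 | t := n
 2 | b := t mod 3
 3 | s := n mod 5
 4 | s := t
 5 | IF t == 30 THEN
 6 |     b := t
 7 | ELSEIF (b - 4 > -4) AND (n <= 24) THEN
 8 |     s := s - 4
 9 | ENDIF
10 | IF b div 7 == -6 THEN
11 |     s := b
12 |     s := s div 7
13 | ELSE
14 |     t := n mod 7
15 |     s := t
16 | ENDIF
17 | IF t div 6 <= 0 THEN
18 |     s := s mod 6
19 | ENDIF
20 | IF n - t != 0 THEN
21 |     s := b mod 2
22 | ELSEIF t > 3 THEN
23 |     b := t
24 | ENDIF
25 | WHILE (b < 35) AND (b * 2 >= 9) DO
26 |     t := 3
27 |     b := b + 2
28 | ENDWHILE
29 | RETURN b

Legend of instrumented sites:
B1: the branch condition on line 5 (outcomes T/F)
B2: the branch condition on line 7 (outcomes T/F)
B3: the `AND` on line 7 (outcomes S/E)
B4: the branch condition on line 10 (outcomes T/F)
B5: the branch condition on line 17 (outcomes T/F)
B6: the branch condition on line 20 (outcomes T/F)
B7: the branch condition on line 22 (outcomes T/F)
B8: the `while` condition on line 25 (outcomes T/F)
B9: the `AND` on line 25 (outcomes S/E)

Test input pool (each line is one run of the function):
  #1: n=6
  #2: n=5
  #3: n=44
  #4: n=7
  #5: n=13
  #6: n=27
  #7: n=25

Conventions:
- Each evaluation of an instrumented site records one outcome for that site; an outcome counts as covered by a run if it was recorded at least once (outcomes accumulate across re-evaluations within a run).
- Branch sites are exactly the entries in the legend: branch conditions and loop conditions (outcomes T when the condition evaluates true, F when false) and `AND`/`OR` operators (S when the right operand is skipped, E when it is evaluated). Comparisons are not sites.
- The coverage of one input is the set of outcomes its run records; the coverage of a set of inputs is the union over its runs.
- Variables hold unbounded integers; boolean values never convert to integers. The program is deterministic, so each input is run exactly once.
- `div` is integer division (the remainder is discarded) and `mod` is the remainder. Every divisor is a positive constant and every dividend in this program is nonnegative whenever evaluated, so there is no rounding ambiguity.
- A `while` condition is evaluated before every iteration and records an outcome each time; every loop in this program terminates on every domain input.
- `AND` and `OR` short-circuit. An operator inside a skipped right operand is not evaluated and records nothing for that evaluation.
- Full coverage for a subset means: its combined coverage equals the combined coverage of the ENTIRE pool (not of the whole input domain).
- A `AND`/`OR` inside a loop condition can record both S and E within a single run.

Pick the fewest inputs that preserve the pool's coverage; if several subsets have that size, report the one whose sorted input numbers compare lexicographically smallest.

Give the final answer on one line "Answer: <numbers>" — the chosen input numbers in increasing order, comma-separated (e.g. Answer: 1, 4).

#1 (n=6) -> covered: B1=F, B2=F, B3=S, B4=F, B5=F, B6=F, B7=T, B8=T, B8=F, B9=S, B9=E
#2 (n=5) -> covered: B1=F, B2=T, B3=E, B4=F, B5=T, B6=F, B7=T, B8=T, B8=F, B9=S, B9=E
#3 (n=44) -> covered: B1=F, B2=F, B3=E, B4=F, B5=T, B6=T, B8=F, B9=E
#4 (n=7) -> covered: B1=F, B2=T, B3=E, B4=F, B5=T, B6=T, B8=F, B9=E
#5 (n=13) -> covered: B1=F, B2=T, B3=E, B4=F, B5=F, B6=T, B8=F, B9=E
#6 (n=27) -> covered: B1=F, B2=F, B3=S, B4=F, B5=F, B6=T, B8=F, B9=E
#7 (n=25) -> covered: B1=F, B2=F, B3=E, B4=F, B5=T, B6=T, B8=F, B9=E
the full pool covers 15 outcomes: B1=F, B2=T, B2=F, B3=S, B3=E, B4=F, B5=T, B5=F, B6=T, B6=F, B7=T, B8=T, B8=F, B9=S, B9=E
every size-1 subset falls short of the 15 outcomes (best: 11/15)
inputs {1, 4} (size 2) cover everything; no size-2 subset with a lexicographically smaller index list covers all 15

Answer: 1, 4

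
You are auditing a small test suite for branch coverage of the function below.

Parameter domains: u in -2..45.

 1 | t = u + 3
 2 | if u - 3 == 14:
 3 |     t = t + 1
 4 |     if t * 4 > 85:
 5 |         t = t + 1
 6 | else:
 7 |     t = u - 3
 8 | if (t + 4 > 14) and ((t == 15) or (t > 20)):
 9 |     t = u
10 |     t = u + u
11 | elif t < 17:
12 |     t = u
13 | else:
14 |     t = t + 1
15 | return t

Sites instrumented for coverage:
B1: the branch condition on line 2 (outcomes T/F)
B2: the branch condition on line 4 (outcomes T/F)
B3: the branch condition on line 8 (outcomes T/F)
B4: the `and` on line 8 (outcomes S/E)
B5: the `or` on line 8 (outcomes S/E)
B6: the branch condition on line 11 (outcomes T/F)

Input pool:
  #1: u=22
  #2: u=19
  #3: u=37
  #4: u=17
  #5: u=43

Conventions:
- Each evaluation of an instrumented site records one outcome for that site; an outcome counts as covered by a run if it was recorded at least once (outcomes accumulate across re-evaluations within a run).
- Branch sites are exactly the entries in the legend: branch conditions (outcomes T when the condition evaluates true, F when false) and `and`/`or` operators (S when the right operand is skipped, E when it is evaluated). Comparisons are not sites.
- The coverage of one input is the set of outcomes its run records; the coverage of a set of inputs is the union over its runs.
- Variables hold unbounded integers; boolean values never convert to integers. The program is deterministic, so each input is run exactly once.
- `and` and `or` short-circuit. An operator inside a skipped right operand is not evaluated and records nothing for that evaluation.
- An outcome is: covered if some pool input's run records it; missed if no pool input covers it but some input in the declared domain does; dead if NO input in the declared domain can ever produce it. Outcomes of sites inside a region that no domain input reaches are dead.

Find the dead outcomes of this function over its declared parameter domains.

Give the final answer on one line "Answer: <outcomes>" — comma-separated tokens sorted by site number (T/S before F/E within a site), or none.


running all 48 domain inputs and tallying outcomes:
  B2=T: no domain input ever produces it -> dead
  reachable outcomes have witnesses, e.g. B1=T (e.g. u=17), B1=F (e.g. u=-2), B2=F (e.g. u=17), B3=T (e.g. u=17)
Answer: B2=T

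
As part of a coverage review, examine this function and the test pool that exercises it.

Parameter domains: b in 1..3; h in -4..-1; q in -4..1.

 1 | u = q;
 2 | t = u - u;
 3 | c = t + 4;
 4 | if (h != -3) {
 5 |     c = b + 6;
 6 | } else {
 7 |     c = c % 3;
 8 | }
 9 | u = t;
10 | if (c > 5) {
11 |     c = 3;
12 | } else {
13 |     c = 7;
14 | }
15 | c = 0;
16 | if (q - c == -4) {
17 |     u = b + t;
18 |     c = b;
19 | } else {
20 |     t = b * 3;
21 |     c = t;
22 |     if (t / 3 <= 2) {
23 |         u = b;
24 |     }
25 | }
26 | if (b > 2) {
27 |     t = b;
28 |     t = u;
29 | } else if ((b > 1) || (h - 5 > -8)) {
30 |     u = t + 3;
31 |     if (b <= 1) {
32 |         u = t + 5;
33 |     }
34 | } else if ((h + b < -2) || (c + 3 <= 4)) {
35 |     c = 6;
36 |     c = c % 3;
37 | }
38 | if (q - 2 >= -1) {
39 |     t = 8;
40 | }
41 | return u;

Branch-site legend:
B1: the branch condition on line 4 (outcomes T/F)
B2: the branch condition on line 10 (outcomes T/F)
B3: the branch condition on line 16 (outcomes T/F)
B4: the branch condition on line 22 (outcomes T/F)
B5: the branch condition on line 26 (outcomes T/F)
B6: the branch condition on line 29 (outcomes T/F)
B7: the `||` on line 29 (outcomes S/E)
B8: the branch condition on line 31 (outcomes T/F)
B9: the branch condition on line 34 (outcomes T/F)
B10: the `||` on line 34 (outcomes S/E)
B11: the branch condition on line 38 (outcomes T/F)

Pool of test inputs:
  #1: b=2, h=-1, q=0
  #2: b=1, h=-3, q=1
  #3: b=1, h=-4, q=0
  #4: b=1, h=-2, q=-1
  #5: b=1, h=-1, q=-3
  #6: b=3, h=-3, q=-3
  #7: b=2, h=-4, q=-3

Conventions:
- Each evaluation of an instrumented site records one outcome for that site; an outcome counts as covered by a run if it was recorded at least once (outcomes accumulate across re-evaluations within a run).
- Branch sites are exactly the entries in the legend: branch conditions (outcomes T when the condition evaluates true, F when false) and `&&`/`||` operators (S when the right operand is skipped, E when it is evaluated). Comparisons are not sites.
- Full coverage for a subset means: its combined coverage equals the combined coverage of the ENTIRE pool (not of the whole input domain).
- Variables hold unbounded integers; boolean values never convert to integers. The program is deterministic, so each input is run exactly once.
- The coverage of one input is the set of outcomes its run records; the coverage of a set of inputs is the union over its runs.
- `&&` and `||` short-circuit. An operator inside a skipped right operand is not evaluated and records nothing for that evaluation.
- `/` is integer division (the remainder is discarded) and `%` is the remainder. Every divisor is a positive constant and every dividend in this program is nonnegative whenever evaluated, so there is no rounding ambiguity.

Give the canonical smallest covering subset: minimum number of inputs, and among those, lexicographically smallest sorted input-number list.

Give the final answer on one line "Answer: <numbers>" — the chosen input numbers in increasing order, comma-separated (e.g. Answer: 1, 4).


#1 (b=2, h=-1, q=0) -> covered: B1=T, B2=T, B3=F, B4=T, B5=F, B6=T, B7=S, B8=F, B11=F
#2 (b=1, h=-3, q=1) -> covered: B1=F, B2=F, B3=F, B4=T, B5=F, B6=F, B7=E, B9=F, B10=E, B11=T
#3 (b=1, h=-4, q=0) -> covered: B1=T, B2=T, B3=F, B4=T, B5=F, B6=F, B7=E, B9=T, B10=S, B11=F
#4 (b=1, h=-2, q=-1) -> covered: B1=T, B2=T, B3=F, B4=T, B5=F, B6=T, B7=E, B8=T, B11=F
#5 (b=1, h=-1, q=-3) -> covered: B1=T, B2=T, B3=F, B4=T, B5=F, B6=T, B7=E, B8=T, B11=F
#6 (b=3, h=-3, q=-3) -> covered: B1=F, B2=F, B3=F, B4=F, B5=T, B11=F
#7 (b=2, h=-4, q=-3) -> covered: B1=T, B2=T, B3=F, B4=T, B5=F, B6=T, B7=S, B8=F, B11=F
pool-wide coverage (21 outcomes): B1=T, B1=F, B2=T, B2=F, B3=F, B4=T, B4=F, B5=T, B5=F, B6=T, B6=F, B7=S, B7=E, B8=T, B8=F, B9=T, B9=F, B10=S, B10=E, B11=T, B11=F
every size-1 subset falls short of the 21 outcomes (best: 10/21)
every size-2 subset falls short of the 21 outcomes (best: 16/21)
every size-3 subset falls short of the 21 outcomes (best: 18/21)
every size-4 subset falls short of the 21 outcomes (best: 20/21)
the canonical winner is {1, 2, 3, 4, 6}: size 5, full 21-outcome coverage, earliest index list among size-5 covers
Answer: 1, 2, 3, 4, 6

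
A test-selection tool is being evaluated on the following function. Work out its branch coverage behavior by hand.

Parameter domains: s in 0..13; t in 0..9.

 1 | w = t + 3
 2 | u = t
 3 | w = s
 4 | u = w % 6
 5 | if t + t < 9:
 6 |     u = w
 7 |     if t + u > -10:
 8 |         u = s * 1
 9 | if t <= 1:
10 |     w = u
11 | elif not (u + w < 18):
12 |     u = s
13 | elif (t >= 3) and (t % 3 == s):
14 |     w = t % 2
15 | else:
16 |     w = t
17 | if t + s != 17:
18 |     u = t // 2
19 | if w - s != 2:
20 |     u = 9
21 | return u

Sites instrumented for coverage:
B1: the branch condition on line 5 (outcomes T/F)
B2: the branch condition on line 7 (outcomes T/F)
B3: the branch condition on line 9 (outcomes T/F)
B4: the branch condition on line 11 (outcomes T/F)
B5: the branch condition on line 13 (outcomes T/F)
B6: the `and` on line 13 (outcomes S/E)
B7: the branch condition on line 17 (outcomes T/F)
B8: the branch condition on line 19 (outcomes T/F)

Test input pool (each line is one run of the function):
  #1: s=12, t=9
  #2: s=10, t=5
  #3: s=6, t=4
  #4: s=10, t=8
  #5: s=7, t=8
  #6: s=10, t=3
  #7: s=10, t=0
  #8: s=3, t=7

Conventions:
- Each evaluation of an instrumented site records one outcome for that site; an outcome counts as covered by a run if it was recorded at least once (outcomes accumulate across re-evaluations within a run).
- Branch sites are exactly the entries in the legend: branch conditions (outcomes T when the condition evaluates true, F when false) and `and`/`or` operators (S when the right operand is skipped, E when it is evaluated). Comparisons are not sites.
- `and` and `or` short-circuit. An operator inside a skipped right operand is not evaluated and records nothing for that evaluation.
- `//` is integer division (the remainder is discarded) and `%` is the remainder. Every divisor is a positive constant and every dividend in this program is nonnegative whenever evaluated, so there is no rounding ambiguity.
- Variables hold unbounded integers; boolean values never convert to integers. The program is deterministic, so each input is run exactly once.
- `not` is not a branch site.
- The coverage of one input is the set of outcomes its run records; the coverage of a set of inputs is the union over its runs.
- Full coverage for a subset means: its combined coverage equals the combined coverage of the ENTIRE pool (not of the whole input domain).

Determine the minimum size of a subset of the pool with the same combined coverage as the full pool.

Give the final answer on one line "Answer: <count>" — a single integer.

input #1, s=12, t=9: events B1->F, B3->F, B4->F, B6->E, B5->F, B7->T, B8->T; outcomes B1=F, B3=F, B4=F, B5=F, B6=E, B7=T, B8=T
input #2, s=10, t=5: events B1->F, B3->F, B4->F, B6->E, B5->F, B7->T, B8->T; outcomes B1=F, B3=F, B4=F, B5=F, B6=E, B7=T, B8=T
input #3, s=6, t=4: events B1->T, B2->T, B3->F, B4->F, B6->E, B5->F, B7->T, B8->T; outcomes B1=T, B2=T, B3=F, B4=F, B5=F, B6=E, B7=T, B8=T
input #4, s=10, t=8: events B1->F, B3->F, B4->F, B6->E, B5->F, B7->T, B8->T; outcomes B1=F, B3=F, B4=F, B5=F, B6=E, B7=T, B8=T
input #5, s=7, t=8: events B1->F, B3->F, B4->F, B6->E, B5->F, B7->T, B8->T; outcomes B1=F, B3=F, B4=F, B5=F, B6=E, B7=T, B8=T
input #6, s=10, t=3: events B1->T, B2->T, B3->F, B4->T, B7->T, B8->T; outcomes B1=T, B2=T, B3=F, B4=T, B7=T, B8=T
input #7, s=10, t=0: events B1->T, B2->T, B3->T, B7->T, B8->T; outcomes B1=T, B2=T, B3=T, B7=T, B8=T
input #8, s=3, t=7: events B1->F, B3->F, B4->F, B6->E, B5->F, B7->T, B8->T; outcomes B1=F, B3=F, B4=F, B5=F, B6=E, B7=T, B8=T
the full pool covers 11 outcomes: B1=T, B1=F, B2=T, B3=T, B3=F, B4=T, B4=F, B5=F, B6=E, B7=T, B8=T
no size-1 subset reaches all 11 outcomes (best union: 8/11)
no size-2 subset reaches all 11 outcomes (best union: 10/11)
the canonical winner is {1, 6, 7}: size 3, full 11-outcome coverage, earliest index list among size-3 covers

Answer: 3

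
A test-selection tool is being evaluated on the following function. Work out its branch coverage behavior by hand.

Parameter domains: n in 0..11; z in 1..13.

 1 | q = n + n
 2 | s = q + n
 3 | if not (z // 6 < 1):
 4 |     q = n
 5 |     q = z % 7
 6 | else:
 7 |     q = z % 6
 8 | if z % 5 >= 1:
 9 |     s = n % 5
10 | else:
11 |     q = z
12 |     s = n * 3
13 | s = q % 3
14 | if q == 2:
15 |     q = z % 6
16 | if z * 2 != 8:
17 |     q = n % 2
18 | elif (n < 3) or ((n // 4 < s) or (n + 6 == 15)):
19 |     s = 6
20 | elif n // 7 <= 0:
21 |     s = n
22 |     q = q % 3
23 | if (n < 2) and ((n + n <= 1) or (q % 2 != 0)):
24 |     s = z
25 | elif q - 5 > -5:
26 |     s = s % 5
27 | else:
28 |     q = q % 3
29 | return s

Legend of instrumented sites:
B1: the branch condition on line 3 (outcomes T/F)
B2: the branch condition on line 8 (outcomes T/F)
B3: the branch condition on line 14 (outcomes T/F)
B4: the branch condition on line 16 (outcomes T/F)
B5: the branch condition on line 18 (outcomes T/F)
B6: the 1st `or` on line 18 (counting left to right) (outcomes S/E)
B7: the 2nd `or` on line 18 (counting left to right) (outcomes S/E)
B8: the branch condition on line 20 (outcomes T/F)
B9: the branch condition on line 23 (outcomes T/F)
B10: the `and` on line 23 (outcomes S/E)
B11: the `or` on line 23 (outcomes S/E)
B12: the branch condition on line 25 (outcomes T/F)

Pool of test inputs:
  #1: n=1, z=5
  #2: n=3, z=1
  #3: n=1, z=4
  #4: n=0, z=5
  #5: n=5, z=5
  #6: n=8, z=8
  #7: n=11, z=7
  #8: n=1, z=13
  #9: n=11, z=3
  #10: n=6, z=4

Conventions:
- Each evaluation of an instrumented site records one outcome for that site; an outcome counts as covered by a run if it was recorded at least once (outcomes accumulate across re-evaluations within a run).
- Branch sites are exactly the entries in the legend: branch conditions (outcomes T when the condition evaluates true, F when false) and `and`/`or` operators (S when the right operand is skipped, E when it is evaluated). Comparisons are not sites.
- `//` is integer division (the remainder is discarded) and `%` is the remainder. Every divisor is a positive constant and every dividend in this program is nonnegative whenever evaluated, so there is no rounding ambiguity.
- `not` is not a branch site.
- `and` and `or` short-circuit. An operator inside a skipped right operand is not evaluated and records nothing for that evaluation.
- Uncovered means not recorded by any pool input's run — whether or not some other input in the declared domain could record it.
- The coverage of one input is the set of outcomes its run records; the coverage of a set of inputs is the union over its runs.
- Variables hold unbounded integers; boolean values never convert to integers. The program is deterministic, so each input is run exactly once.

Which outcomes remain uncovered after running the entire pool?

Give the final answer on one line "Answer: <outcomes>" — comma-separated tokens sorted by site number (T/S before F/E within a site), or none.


test 1 (n=1, z=5) fires B1->F, B2->F, B3->F, B4->T, B10->E, B11->E, B9->T; hits B1=F, B2=F, B3=F, B4=T, B9=T, B10=E, B11=E
test 2 (n=3, z=1) fires B1->F, B2->T, B3->F, B4->T, B10->S, B9->F, B12->T; hits B1=F, B2=T, B3=F, B4=T, B9=F, B10=S, B12=T
test 3 (n=1, z=4) fires B1->F, B2->T, B3->F, B4->F, B6->S, B5->T, B10->E, B11->E, B9->F, B12->T; hits B1=F, B2=T, B3=F, B4=F, B5=T, B6=S, B9=F, B10=E, B11=E, B12=T
test 4 (n=0, z=5) fires B1->F, B2->F, B3->F, B4->T, B10->E, B11->S, B9->T; hits B1=F, B2=F, B3=F, B4=T, B9=T, B10=E, B11=S
test 5 (n=5, z=5) fires B1->F, B2->F, B3->F, B4->T, B10->S, B9->F, B12->T; hits B1=F, B2=F, B3=F, B4=T, B9=F, B10=S, B12=T
test 6 (n=8, z=8) fires B1->T, B2->T, B3->F, B4->T, B10->S, B9->F, B12->F; hits B1=T, B2=T, B3=F, B4=T, B9=F, B10=S, B12=F
test 7 (n=11, z=7) fires B1->T, B2->T, B3->F, B4->T, B10->S, B9->F, B12->T; hits B1=T, B2=T, B3=F, B4=T, B9=F, B10=S, B12=T
test 8 (n=1, z=13) fires B1->T, B2->T, B3->F, B4->T, B10->E, B11->E, B9->T; hits B1=T, B2=T, B3=F, B4=T, B9=T, B10=E, B11=E
test 9 (n=11, z=3) fires B1->F, B2->T, B3->F, B4->T, B10->S, B9->F, B12->T; hits B1=F, B2=T, B3=F, B4=T, B9=F, B10=S, B12=T
test 10 (n=6, z=4) fires B1->F, B2->T, B3->F, B4->F, B6->E, B7->E, B5->F, B8->T, B10->S, B9->F, B12->T; hits B1=F, B2=T, B3=F, B4=F, B5=F, B6=E, B7=E, B8=T, B9=F, B10=S, B12=T
union over the pool: B1=T, B1=F, B2=T, B2=F, B3=F, B4=T, B4=F, B5=T, B5=F, B6=S, B6=E, B7=E, B8=T, B9=T, B9=F, B10=S, B10=E, B11=S, B11=E, B12=T, B12=F
uncovered (3 of 24): B3=T, B7=S, B8=F
Answer: B3=T, B7=S, B8=F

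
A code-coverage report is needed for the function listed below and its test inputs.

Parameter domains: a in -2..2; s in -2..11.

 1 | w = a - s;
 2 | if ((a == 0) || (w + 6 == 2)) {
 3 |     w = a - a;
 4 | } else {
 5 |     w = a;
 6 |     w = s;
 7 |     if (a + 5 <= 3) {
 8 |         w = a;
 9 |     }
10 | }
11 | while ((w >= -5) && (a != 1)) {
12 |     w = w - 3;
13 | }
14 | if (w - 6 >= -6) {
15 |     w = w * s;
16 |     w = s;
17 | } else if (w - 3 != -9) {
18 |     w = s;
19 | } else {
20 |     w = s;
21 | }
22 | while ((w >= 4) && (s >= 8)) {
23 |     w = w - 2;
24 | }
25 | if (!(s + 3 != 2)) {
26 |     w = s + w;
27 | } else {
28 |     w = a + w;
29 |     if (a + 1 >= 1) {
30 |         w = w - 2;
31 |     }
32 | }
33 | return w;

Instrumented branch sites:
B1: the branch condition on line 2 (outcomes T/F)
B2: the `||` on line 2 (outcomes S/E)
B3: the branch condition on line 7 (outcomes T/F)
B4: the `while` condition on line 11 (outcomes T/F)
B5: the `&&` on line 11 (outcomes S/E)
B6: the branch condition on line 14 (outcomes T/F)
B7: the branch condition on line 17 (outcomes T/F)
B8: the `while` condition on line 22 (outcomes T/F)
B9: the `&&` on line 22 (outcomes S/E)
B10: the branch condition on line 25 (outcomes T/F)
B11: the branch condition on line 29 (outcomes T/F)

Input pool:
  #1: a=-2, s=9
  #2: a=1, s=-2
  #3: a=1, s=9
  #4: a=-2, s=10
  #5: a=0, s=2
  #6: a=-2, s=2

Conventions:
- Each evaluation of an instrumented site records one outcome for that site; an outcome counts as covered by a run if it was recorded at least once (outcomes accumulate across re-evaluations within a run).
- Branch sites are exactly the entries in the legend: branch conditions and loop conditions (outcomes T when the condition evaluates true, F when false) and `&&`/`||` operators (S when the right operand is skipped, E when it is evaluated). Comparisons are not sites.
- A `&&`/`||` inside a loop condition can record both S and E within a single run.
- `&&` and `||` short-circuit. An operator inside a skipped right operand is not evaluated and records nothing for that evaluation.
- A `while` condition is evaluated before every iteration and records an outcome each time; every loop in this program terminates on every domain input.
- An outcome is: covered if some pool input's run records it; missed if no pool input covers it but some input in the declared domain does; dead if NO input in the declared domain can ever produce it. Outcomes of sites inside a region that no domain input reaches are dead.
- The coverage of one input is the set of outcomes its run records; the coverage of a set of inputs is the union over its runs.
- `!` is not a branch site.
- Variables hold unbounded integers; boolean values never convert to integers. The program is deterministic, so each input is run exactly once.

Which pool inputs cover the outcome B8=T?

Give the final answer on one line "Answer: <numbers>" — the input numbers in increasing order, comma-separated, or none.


input #1 (a=-2, s=9): records B8=T
input #2 (a=1, s=-2): does not record B8=T
input #3 (a=1, s=9): records B8=T
input #4 (a=-2, s=10): records B8=T
input #5 (a=0, s=2): does not record B8=T
input #6 (a=-2, s=2): does not record B8=T
Answer: 1, 3, 4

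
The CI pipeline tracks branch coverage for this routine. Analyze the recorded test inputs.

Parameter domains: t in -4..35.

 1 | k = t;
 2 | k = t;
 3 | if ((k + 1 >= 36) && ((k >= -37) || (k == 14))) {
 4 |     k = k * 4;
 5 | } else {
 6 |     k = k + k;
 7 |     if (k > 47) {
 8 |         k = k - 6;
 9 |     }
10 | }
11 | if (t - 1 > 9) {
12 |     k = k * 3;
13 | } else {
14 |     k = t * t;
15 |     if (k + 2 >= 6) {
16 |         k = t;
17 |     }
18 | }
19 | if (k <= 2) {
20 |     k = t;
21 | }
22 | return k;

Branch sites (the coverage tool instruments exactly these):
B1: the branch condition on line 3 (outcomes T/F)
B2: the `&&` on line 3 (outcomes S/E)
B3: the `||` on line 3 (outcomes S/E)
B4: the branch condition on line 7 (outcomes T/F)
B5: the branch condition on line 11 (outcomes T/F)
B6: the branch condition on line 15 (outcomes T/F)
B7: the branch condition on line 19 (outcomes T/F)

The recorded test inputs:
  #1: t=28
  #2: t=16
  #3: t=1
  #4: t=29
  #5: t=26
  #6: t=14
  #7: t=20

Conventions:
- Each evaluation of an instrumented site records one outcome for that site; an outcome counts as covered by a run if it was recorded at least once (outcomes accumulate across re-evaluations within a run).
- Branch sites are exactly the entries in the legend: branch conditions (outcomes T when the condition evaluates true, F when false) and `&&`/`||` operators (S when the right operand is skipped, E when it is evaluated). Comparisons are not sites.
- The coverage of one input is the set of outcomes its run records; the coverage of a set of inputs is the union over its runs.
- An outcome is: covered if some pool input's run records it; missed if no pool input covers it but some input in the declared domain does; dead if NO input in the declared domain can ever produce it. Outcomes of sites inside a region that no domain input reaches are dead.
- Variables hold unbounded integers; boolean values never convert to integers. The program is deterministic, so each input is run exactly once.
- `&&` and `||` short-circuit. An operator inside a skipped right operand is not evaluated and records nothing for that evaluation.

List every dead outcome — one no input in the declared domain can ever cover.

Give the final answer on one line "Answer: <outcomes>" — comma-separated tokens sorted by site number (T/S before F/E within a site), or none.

sweeping the full domain (40 inputs) for each outcome:
  B3=E: zero occurrences over every domain input -> dead
  reachable outcomes have witnesses, e.g. B1=T (e.g. t=35), B1=F (e.g. t=-4), B2=S (e.g. t=-4), B2=E (e.g. t=35)

Answer: B3=E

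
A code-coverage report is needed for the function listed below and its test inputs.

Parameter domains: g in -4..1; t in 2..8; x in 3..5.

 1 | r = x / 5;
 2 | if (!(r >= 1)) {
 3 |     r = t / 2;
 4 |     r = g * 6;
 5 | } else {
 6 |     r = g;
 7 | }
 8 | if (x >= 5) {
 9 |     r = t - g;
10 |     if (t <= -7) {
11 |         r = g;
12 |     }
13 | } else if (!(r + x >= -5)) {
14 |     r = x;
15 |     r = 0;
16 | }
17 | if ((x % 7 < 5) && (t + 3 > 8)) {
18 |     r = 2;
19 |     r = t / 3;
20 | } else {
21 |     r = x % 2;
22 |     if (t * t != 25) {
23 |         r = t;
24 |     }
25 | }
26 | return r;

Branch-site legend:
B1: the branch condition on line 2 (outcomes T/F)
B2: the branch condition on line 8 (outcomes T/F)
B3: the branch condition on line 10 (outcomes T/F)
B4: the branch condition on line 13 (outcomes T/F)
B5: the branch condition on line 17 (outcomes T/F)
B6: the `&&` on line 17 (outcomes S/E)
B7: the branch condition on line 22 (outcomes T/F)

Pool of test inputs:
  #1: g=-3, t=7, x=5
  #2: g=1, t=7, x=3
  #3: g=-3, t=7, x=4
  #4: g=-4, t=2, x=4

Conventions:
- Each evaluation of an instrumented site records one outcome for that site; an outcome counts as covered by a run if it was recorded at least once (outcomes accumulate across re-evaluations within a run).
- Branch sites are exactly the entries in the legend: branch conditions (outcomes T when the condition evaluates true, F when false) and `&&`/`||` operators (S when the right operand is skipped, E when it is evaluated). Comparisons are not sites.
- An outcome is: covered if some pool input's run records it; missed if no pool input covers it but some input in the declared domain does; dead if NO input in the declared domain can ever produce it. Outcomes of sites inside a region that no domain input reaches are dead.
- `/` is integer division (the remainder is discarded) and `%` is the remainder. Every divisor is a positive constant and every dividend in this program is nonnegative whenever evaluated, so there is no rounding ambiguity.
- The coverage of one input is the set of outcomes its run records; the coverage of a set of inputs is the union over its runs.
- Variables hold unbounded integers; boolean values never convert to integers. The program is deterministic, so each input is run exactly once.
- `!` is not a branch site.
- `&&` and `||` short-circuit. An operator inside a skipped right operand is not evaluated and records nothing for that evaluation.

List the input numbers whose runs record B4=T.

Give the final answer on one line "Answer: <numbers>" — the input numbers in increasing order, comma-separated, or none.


input #1 (g=-3, t=7, x=5): does not produce B4=T
input #2 (g=1, t=7, x=3): does not produce B4=T
input #3 (g=-3, t=7, x=4): produces B4=T
input #4 (g=-4, t=2, x=4): produces B4=T
Answer: 3, 4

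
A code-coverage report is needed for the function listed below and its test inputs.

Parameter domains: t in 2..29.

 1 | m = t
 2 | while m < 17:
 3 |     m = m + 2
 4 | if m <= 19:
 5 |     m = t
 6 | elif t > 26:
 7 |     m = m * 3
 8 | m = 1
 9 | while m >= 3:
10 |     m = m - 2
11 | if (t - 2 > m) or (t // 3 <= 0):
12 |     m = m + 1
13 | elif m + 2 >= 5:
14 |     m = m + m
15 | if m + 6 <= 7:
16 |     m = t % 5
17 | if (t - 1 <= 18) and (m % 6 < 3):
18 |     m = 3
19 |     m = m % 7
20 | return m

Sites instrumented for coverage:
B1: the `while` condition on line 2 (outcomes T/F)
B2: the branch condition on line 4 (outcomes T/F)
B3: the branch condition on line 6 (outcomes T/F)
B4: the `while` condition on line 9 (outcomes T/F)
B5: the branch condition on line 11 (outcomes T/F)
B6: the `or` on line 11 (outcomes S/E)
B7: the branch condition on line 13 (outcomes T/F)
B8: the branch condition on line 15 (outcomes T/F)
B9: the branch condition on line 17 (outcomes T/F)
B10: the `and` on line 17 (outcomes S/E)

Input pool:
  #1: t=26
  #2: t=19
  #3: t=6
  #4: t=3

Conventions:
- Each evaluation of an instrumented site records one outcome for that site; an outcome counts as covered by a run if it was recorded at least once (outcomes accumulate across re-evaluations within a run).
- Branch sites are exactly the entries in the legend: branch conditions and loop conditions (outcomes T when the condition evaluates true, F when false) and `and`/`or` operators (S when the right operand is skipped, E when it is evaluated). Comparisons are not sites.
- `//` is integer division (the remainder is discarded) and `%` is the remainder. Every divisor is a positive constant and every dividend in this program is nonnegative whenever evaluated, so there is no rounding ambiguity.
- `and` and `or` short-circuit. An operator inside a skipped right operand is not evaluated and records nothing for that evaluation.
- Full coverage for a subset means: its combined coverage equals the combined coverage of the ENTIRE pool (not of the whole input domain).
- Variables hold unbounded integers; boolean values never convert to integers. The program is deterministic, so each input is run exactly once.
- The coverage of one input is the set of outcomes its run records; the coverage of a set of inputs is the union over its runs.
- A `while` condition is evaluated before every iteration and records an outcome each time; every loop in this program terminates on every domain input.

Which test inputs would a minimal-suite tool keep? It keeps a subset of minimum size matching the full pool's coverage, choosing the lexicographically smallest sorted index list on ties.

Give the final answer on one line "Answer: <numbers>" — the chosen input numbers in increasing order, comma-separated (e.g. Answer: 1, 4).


test 1 (t=26) fires B1->F, B2->F, B3->F, B4->F, B6->S, B5->T, B8->F, B10->S, B9->F; hits B1=F, B2=F, B3=F, B4=F, B5=T, B6=S, B8=F, B9=F, B10=S
test 2 (t=19) fires B1->F, B2->T, B4->F, B6->S, B5->T, B8->F, B10->E, B9->T; hits B1=F, B2=T, B4=F, B5=T, B6=S, B8=F, B9=T, B10=E
test 3 (t=6) fires B1->T, B1->T, B1->T, B1->T, B1->T, B1->T, B1->F, B2->T, B4->F, B6->S, B5->T, B8->F, B10->E, B9->T; hits B1=T, B1=F, B2=T, B4=F, B5=T, B6=S, B8=F, B9=T, B10=E
test 4 (t=3) fires B1->T, B1->T, B1->T, B1->T, B1->T, B1->T, B1->T, B1->F, B2->T, B4->F, B6->E, B5->F, B7->F, B8->T, ...; hits B1=T, B1=F, B2=T, B4=F, B5=F, B6=E, B7=F, B8=T, B9=F, B10=E
pool-wide coverage (17 outcomes): B1=T, B1=F, B2=T, B2=F, B3=F, B4=F, B5=T, B5=F, B6=S, B6=E, B7=F, B8=T, B8=F, B9=T, B9=F, B10=S, B10=E
no size-1 subset reaches all 17 outcomes (best union: 10/17)
no size-2 subset reaches all 17 outcomes (best union: 16/17)
size 3: inputs {1, 2, 4} cover all 17 outcomes, and no lexicographically smaller subset of this size does
Answer: 1, 2, 4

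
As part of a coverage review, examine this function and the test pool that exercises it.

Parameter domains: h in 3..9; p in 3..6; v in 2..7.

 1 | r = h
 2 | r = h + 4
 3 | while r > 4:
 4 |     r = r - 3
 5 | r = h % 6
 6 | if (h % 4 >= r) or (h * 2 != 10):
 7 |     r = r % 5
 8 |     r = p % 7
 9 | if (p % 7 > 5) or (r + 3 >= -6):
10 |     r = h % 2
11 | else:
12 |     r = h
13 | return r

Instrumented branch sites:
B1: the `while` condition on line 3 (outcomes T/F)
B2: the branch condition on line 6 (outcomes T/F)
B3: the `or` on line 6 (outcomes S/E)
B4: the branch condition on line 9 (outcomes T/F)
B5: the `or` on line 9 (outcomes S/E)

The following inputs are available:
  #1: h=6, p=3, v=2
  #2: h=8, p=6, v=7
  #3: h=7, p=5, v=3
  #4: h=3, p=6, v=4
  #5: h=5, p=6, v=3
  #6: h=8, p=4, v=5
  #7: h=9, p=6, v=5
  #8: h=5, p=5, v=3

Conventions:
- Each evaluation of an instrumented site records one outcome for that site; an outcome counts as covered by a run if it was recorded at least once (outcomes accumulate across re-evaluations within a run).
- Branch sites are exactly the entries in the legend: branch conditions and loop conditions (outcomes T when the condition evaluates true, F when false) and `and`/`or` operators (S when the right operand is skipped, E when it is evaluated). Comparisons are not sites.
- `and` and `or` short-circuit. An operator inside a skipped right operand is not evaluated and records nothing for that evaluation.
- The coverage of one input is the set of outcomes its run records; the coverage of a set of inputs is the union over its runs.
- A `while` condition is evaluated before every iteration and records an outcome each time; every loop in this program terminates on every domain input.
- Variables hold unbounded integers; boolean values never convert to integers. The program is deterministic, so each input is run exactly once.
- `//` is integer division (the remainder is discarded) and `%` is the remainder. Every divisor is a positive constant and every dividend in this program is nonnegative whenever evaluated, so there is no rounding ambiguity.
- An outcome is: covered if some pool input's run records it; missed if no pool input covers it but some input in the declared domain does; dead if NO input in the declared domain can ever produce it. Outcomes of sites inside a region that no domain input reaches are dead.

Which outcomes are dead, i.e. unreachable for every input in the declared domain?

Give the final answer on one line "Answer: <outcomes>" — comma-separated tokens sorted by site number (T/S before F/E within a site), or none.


exhaustive pass over the 168-input domain:
  B4=F: unreachable across the whole domain -> dead
  reachable outcomes have witnesses, e.g. B1=T (e.g. h=3, p=3, v=2), B1=F (e.g. h=3, p=3, v=2), B2=T (e.g. h=3, p=3, v=2), B2=F (e.g. h=5, p=3, v=2)
Answer: B4=F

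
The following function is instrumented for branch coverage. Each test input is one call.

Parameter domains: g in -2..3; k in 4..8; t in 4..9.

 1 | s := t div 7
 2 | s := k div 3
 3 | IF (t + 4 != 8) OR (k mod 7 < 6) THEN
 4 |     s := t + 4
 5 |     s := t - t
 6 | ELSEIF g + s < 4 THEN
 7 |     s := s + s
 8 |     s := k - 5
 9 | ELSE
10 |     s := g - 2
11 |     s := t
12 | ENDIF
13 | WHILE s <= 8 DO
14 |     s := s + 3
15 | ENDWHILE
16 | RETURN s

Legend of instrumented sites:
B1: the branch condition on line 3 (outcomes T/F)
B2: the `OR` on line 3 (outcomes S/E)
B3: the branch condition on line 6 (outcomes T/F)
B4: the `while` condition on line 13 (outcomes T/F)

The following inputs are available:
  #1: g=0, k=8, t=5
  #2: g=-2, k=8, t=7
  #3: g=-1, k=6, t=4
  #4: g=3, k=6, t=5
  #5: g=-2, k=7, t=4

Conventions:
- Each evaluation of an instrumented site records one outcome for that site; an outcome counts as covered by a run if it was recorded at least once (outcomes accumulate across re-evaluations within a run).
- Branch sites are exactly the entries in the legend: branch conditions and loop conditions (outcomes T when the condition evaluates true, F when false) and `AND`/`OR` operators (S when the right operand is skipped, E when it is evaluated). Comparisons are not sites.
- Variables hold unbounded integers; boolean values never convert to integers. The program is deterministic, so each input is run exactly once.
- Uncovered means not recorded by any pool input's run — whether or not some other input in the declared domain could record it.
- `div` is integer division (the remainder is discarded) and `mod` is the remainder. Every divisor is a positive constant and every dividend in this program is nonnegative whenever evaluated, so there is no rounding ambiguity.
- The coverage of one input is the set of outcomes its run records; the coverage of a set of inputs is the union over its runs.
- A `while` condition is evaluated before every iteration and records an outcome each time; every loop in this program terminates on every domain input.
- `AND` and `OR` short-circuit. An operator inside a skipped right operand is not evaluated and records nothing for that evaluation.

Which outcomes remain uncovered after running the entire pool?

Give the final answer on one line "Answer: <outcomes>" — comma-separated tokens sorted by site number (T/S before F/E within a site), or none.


input #1, g=0, k=8, t=5: outcomes B1=T, B2=S, B4=T, B4=F
input #2, g=-2, k=8, t=7: outcomes B1=T, B2=S, B4=T, B4=F
input #3, g=-1, k=6, t=4: outcomes B1=F, B2=E, B3=T, B4=T, B4=F
input #4, g=3, k=6, t=5: outcomes B1=T, B2=S, B4=T, B4=F
input #5, g=-2, k=7, t=4: outcomes B1=T, B2=E, B4=T, B4=F
union over the pool: B1=T, B1=F, B2=S, B2=E, B3=T, B4=T, B4=F
uncovered (1 of 8): B3=F
Answer: B3=F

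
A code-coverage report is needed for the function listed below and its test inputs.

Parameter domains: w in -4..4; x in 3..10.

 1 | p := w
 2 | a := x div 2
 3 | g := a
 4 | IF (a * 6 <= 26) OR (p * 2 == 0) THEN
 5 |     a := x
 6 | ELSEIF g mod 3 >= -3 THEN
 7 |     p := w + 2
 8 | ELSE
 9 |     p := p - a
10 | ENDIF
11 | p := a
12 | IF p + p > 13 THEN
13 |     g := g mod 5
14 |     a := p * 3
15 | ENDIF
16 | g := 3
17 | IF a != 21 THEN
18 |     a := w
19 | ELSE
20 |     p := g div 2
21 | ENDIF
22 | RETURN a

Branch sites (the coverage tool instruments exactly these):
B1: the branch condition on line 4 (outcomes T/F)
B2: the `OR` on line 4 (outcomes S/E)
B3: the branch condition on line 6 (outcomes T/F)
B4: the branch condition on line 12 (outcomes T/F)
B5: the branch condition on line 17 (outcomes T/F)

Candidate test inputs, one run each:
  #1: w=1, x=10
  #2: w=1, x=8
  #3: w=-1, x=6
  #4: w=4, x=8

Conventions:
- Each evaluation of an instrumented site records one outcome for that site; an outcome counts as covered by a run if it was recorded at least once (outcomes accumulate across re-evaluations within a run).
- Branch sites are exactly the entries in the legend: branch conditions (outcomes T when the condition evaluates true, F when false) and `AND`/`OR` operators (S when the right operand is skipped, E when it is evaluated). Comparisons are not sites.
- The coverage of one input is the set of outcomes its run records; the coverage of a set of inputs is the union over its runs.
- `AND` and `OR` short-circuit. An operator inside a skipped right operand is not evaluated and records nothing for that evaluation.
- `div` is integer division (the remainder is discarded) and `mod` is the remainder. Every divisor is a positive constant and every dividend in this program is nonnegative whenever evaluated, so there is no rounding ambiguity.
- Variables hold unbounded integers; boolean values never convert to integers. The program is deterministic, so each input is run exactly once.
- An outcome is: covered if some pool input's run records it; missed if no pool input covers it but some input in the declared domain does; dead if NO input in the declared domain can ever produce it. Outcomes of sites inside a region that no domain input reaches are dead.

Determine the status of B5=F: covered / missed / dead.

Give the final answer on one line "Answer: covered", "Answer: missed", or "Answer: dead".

no pool input records B5=F
but domain input (w=-4, x=7) does record it -> reachable, so missed

Answer: missed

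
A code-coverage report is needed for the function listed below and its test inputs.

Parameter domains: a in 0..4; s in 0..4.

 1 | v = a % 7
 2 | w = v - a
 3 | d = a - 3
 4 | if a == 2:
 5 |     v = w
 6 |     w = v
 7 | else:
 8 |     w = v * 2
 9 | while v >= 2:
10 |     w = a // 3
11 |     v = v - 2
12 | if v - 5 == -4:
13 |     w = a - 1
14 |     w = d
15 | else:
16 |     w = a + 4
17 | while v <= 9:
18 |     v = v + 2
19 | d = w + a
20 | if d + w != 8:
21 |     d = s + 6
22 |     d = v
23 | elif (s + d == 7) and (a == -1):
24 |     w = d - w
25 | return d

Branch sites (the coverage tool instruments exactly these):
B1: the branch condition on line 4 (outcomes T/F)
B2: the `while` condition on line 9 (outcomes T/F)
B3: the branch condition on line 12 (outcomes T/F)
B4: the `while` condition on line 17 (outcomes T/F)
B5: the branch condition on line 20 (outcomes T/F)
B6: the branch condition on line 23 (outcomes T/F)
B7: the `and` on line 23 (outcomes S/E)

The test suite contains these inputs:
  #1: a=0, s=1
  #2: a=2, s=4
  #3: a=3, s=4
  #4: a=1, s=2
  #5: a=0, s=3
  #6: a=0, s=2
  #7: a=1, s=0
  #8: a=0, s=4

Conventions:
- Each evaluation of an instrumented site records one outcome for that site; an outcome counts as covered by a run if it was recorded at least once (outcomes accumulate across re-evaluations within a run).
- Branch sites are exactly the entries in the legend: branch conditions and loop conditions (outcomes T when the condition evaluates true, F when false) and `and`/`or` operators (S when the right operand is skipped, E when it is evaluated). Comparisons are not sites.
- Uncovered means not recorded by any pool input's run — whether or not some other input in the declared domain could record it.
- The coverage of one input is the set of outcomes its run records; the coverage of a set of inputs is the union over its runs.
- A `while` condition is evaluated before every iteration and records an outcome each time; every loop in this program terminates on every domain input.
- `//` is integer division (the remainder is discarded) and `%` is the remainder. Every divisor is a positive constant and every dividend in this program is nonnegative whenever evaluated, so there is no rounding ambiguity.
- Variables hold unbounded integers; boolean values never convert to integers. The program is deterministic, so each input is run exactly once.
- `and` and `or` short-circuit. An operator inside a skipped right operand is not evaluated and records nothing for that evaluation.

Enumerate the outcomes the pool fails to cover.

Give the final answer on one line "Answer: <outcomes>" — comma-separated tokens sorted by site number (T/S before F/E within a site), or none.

input #1 (a=0, s=1): events B1->F, B2->F, B3->F, B4->T, B4->T, B4->T, B4->T, B4->T, B4->F, B5->F, B7->S, B6->F; covers B1=F, B2=F, B3=F, B4=T, B4=F, B5=F, B6=F, B7=S
input #2 (a=2, s=4): events B1->T, B2->F, B3->F, B4->T, B4->T, B4->T, B4->T, B4->T, B4->F, B5->T; covers B1=T, B2=F, B3=F, B4=T, B4=F, B5=T
input #3 (a=3, s=4): events B1->F, B2->T, B2->F, B3->T, B4->T, B4->T, B4->T, B4->T, B4->T, B4->F, B5->T; covers B1=F, B2=T, B2=F, B3=T, B4=T, B4=F, B5=T
input #4 (a=1, s=2): events B1->F, B2->F, B3->T, B4->T, B4->T, B4->T, B4->T, B4->T, B4->F, B5->T; covers B1=F, B2=F, B3=T, B4=T, B4=F, B5=T
input #5 (a=0, s=3): events B1->F, B2->F, B3->F, B4->T, B4->T, B4->T, B4->T, B4->T, B4->F, B5->F, B7->E, B6->F; covers B1=F, B2=F, B3=F, B4=T, B4=F, B5=F, B6=F, B7=E
input #6 (a=0, s=2): events B1->F, B2->F, B3->F, B4->T, B4->T, B4->T, B4->T, B4->T, B4->F, B5->F, B7->S, B6->F; covers B1=F, B2=F, B3=F, B4=T, B4=F, B5=F, B6=F, B7=S
input #7 (a=1, s=0): events B1->F, B2->F, B3->T, B4->T, B4->T, B4->T, B4->T, B4->T, B4->F, B5->T; covers B1=F, B2=F, B3=T, B4=T, B4=F, B5=T
input #8 (a=0, s=4): events B1->F, B2->F, B3->F, B4->T, B4->T, B4->T, B4->T, B4->T, B4->F, B5->F, B7->S, B6->F; covers B1=F, B2=F, B3=F, B4=T, B4=F, B5=F, B6=F, B7=S
union over the pool: B1=T, B1=F, B2=T, B2=F, B3=T, B3=F, B4=T, B4=F, B5=T, B5=F, B6=F, B7=S, B7=E
uncovered (1 of 14): B6=T

Answer: B6=T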